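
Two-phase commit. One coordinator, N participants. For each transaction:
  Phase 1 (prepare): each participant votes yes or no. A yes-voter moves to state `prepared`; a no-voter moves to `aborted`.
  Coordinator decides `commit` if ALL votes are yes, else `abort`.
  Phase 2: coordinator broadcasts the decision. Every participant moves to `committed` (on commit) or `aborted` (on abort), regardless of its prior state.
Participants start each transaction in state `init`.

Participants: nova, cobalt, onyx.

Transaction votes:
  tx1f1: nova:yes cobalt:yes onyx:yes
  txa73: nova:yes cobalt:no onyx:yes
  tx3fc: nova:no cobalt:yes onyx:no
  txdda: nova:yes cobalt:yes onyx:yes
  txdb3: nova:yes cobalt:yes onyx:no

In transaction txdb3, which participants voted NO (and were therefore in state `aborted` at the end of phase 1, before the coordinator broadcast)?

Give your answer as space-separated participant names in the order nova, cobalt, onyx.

Answer: onyx

Derivation:
Txn txdb3 phase 1: nova yes -> prepared; cobalt yes -> prepared; onyx no -> aborted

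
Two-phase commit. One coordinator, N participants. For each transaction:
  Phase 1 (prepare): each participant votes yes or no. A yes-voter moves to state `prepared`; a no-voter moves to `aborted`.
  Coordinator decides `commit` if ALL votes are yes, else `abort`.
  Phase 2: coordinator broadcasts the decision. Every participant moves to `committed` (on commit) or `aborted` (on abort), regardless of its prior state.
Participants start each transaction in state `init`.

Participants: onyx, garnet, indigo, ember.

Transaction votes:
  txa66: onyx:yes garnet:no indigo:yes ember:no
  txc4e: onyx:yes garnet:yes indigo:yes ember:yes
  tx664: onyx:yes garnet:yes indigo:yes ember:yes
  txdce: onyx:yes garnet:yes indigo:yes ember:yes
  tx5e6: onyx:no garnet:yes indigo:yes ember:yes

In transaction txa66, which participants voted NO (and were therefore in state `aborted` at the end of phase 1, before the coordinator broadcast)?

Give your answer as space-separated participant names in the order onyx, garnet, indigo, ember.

Txn txa66 phase 1: onyx yes -> prepared; garnet no -> aborted; indigo yes -> prepared; ember no -> aborted

Answer: garnet ember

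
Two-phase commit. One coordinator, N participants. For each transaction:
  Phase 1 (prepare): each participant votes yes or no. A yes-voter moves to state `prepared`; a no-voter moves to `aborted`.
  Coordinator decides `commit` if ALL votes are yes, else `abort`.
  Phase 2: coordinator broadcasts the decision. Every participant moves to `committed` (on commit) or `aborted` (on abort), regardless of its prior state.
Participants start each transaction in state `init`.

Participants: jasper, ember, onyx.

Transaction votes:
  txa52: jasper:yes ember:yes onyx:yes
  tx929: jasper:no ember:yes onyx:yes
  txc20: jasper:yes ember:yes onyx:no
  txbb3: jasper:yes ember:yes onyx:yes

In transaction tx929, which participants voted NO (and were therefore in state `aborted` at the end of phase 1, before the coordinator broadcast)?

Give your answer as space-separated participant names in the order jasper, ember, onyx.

Txn tx929 phase 1: jasper no -> aborted; ember yes -> prepared; onyx yes -> prepared

Answer: jasper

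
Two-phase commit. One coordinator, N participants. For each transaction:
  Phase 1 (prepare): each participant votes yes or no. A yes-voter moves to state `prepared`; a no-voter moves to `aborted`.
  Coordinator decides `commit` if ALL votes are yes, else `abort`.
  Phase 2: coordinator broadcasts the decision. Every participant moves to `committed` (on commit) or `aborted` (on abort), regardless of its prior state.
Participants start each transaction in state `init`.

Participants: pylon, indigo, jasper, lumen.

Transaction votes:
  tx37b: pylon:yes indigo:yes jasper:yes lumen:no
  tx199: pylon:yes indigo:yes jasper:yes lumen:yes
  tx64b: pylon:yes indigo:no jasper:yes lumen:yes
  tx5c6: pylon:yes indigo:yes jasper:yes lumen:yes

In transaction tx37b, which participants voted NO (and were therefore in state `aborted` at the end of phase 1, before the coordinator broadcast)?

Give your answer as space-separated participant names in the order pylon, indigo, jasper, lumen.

Answer: lumen

Derivation:
Txn tx37b phase 1: pylon yes -> prepared; indigo yes -> prepared; jasper yes -> prepared; lumen no -> aborted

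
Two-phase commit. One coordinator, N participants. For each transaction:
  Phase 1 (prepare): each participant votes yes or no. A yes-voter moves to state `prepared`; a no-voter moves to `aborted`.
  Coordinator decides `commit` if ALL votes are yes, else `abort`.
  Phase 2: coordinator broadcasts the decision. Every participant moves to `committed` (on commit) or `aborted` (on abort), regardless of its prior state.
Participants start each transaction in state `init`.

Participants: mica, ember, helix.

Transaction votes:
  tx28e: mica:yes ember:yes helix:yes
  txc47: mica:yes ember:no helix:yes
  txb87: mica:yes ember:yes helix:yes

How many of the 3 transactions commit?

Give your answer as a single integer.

Answer: 2

Derivation:
tx28e: all yes -> commit (commits=1)
txc47: no from ember -> abort (commits=1)
txb87: all yes -> commit (commits=2)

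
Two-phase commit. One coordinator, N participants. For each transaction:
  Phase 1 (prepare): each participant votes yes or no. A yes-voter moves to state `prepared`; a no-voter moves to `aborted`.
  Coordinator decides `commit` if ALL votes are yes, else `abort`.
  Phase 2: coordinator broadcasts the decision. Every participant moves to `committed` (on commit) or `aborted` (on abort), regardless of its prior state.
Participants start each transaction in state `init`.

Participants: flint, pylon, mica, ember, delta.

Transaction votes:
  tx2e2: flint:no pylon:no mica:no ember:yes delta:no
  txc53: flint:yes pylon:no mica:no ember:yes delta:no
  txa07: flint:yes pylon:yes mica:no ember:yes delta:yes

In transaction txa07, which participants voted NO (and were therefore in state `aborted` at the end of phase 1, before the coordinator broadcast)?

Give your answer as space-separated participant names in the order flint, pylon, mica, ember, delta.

Txn txa07 phase 1: flint yes -> prepared; pylon yes -> prepared; mica no -> aborted; ember yes -> prepared; delta yes -> prepared

Answer: mica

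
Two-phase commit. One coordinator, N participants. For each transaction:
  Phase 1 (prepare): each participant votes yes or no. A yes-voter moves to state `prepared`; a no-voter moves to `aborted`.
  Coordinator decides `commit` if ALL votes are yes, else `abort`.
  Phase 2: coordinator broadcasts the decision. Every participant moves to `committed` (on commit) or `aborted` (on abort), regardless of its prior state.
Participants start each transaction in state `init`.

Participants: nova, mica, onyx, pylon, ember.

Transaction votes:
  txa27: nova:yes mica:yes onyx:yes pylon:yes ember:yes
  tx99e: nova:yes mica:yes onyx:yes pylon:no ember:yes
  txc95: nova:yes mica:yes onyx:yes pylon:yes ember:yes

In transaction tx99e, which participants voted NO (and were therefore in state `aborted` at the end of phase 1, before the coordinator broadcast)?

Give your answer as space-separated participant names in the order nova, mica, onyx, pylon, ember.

Answer: pylon

Derivation:
Txn tx99e phase 1: nova yes -> prepared; mica yes -> prepared; onyx yes -> prepared; pylon no -> aborted; ember yes -> prepared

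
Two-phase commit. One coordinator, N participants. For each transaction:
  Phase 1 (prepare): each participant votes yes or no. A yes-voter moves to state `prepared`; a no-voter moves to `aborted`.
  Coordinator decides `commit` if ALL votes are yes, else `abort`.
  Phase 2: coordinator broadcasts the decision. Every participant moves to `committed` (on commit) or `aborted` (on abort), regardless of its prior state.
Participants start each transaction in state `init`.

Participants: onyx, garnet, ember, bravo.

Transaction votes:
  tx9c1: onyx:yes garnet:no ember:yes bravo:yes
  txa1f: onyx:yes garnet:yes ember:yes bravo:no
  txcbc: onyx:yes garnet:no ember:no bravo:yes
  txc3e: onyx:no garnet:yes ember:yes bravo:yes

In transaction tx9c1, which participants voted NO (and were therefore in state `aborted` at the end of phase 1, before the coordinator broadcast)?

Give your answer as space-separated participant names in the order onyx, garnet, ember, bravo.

Txn tx9c1 phase 1: onyx yes -> prepared; garnet no -> aborted; ember yes -> prepared; bravo yes -> prepared

Answer: garnet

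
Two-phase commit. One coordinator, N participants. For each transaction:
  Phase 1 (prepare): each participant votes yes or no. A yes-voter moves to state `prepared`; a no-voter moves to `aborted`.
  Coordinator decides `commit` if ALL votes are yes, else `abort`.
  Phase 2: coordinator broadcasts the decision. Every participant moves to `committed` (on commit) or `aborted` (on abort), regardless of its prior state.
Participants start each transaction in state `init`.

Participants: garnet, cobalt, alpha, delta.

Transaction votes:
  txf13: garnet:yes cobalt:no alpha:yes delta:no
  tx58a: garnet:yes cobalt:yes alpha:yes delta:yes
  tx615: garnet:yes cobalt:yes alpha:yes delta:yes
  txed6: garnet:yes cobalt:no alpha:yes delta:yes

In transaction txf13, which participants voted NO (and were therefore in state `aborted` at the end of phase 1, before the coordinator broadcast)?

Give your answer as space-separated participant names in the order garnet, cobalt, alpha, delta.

Txn txf13 phase 1: garnet yes -> prepared; cobalt no -> aborted; alpha yes -> prepared; delta no -> aborted

Answer: cobalt delta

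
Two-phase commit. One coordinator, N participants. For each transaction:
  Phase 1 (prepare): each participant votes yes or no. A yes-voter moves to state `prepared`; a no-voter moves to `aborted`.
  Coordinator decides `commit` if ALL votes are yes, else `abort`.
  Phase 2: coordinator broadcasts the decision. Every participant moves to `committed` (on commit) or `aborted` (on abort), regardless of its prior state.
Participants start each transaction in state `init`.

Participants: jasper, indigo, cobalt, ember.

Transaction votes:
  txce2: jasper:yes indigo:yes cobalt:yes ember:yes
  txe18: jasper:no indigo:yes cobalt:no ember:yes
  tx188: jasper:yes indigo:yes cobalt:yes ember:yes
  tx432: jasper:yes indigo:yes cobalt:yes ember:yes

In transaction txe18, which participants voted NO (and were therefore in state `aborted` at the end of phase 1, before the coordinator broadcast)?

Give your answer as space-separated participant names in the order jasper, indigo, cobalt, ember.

Answer: jasper cobalt

Derivation:
Txn txe18 phase 1: jasper no -> aborted; indigo yes -> prepared; cobalt no -> aborted; ember yes -> prepared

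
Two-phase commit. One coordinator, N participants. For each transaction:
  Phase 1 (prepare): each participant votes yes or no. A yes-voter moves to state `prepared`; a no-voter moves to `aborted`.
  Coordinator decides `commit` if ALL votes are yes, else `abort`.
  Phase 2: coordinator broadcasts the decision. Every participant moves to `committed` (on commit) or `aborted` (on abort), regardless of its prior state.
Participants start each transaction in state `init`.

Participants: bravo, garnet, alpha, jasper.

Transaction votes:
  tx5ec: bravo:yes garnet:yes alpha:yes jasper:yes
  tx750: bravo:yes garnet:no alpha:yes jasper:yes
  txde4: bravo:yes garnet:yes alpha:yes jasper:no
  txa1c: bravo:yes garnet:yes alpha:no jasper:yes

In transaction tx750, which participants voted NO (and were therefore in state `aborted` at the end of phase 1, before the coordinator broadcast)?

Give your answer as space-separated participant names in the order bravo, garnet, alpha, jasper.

Txn tx750 phase 1: bravo yes -> prepared; garnet no -> aborted; alpha yes -> prepared; jasper yes -> prepared

Answer: garnet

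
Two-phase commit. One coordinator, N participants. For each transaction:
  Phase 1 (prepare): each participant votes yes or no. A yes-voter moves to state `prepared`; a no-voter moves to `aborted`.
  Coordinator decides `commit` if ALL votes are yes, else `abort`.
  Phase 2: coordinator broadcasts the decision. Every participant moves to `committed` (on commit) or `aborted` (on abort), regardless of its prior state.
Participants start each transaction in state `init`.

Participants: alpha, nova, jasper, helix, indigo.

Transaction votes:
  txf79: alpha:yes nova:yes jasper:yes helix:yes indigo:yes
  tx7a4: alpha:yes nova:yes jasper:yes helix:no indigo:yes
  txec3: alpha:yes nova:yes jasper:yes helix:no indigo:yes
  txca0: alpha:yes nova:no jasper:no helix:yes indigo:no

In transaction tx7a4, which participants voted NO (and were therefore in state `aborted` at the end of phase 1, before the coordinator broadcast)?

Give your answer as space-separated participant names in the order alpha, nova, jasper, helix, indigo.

Txn tx7a4 phase 1: alpha yes -> prepared; nova yes -> prepared; jasper yes -> prepared; helix no -> aborted; indigo yes -> prepared

Answer: helix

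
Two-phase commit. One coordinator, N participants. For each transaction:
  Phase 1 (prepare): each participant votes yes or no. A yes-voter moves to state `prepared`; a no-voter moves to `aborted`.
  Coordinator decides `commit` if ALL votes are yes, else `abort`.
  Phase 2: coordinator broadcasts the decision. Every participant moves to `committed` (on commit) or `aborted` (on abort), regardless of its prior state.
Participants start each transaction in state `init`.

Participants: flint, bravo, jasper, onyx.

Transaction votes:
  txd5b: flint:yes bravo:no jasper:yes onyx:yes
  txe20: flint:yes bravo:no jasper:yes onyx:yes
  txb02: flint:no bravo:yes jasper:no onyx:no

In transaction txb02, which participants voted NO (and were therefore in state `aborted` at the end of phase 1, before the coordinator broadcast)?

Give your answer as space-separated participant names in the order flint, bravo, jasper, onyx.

Txn txb02 phase 1: flint no -> aborted; bravo yes -> prepared; jasper no -> aborted; onyx no -> aborted

Answer: flint jasper onyx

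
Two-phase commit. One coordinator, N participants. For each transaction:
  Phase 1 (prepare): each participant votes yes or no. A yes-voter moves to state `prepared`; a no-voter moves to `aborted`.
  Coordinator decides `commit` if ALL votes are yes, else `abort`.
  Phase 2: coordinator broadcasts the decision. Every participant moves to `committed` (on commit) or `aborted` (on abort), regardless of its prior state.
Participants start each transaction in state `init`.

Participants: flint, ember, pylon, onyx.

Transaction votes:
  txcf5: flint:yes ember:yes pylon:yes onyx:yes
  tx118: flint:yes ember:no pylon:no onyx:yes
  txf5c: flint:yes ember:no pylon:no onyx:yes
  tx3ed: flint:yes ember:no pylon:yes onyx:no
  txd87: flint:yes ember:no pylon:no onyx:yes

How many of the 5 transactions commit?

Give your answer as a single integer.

txcf5: all yes -> commit (commits=1)
tx118: no from ember, pylon -> abort (commits=1)
txf5c: no from ember, pylon -> abort (commits=1)
tx3ed: no from ember, onyx -> abort (commits=1)
txd87: no from ember, pylon -> abort (commits=1)

Answer: 1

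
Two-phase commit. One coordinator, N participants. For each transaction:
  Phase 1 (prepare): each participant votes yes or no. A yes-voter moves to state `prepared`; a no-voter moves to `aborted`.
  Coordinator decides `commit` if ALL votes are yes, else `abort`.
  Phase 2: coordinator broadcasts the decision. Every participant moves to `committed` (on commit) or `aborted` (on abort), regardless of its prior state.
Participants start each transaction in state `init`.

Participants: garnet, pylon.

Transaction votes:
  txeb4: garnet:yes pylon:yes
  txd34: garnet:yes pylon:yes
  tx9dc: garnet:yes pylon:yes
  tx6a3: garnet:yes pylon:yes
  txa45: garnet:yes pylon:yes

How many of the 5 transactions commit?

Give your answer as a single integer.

Answer: 5

Derivation:
txeb4: all yes -> commit (commits=1)
txd34: all yes -> commit (commits=2)
tx9dc: all yes -> commit (commits=3)
tx6a3: all yes -> commit (commits=4)
txa45: all yes -> commit (commits=5)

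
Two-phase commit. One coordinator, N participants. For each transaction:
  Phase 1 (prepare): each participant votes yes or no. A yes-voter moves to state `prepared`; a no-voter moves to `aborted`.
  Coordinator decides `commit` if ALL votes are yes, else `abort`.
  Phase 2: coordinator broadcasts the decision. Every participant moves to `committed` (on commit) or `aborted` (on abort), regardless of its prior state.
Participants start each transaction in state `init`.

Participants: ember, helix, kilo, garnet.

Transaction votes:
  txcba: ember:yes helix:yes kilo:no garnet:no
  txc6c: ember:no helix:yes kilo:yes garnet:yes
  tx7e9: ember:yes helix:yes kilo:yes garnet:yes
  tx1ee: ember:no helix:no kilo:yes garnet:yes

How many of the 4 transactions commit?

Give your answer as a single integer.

txcba: no from kilo, garnet -> abort (commits=0)
txc6c: no from ember -> abort (commits=0)
tx7e9: all yes -> commit (commits=1)
tx1ee: no from ember, helix -> abort (commits=1)

Answer: 1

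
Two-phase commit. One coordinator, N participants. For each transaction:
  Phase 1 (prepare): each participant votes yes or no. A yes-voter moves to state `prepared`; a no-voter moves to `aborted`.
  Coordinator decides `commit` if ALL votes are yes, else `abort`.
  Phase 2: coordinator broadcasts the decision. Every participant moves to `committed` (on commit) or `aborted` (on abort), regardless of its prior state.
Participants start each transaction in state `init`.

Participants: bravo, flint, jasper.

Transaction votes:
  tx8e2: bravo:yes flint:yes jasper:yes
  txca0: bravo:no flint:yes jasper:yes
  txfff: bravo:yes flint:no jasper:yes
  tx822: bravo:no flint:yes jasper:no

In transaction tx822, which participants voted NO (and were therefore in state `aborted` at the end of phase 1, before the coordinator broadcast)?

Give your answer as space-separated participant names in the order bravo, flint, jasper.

Answer: bravo jasper

Derivation:
Txn tx822 phase 1: bravo no -> aborted; flint yes -> prepared; jasper no -> aborted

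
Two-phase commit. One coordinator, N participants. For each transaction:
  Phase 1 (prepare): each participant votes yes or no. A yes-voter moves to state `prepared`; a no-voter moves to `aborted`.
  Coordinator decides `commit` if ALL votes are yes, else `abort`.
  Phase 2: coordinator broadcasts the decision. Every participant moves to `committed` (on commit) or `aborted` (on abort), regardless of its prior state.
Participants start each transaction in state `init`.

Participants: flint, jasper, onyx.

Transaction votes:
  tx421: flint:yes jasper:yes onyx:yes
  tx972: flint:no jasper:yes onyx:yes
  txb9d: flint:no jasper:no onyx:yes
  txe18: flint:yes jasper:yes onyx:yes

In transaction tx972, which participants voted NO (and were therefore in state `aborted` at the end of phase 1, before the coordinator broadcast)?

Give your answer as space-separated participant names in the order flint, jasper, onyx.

Txn tx972 phase 1: flint no -> aborted; jasper yes -> prepared; onyx yes -> prepared

Answer: flint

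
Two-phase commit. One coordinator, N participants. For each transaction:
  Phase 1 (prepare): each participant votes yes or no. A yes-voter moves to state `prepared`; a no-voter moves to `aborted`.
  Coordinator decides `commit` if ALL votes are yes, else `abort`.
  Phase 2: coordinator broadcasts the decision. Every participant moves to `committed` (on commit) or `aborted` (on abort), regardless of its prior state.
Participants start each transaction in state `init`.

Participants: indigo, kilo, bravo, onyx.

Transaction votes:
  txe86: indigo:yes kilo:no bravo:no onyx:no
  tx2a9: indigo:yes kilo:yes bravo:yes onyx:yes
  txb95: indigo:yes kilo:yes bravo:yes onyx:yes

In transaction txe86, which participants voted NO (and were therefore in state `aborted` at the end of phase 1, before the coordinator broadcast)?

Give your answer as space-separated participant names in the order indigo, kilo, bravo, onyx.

Txn txe86 phase 1: indigo yes -> prepared; kilo no -> aborted; bravo no -> aborted; onyx no -> aborted

Answer: kilo bravo onyx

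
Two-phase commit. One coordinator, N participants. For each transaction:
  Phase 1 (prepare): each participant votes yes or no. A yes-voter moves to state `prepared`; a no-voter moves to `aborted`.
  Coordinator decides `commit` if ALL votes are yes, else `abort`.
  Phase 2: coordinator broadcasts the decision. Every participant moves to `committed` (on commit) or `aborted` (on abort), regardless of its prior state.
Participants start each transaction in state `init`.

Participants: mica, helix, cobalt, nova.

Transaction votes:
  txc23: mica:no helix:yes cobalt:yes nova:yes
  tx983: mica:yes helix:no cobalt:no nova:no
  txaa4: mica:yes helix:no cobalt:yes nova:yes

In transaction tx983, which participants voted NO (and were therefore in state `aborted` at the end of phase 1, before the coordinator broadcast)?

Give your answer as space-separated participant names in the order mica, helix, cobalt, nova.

Answer: helix cobalt nova

Derivation:
Txn tx983 phase 1: mica yes -> prepared; helix no -> aborted; cobalt no -> aborted; nova no -> aborted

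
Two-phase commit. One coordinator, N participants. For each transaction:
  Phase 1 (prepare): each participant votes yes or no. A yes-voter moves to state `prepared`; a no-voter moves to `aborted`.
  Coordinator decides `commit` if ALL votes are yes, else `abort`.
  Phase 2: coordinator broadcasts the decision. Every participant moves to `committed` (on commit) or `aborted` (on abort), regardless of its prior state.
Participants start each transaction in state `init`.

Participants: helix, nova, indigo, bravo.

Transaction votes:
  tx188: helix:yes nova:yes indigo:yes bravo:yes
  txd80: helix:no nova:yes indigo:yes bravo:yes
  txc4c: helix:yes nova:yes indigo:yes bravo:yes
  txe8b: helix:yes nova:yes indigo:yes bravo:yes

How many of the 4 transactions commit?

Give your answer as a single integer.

Answer: 3

Derivation:
tx188: all yes -> commit (commits=1)
txd80: no from helix -> abort (commits=1)
txc4c: all yes -> commit (commits=2)
txe8b: all yes -> commit (commits=3)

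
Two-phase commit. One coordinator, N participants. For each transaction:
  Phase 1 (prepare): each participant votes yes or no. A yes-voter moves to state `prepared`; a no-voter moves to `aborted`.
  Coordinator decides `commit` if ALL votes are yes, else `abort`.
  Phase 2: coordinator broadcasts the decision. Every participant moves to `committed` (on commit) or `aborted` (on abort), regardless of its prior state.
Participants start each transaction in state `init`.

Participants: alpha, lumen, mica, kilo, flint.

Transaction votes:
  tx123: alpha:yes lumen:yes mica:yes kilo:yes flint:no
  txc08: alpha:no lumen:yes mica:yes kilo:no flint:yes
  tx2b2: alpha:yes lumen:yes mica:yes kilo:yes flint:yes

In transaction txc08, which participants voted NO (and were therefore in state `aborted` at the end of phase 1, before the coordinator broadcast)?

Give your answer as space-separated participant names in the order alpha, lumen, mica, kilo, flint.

Txn txc08 phase 1: alpha no -> aborted; lumen yes -> prepared; mica yes -> prepared; kilo no -> aborted; flint yes -> prepared

Answer: alpha kilo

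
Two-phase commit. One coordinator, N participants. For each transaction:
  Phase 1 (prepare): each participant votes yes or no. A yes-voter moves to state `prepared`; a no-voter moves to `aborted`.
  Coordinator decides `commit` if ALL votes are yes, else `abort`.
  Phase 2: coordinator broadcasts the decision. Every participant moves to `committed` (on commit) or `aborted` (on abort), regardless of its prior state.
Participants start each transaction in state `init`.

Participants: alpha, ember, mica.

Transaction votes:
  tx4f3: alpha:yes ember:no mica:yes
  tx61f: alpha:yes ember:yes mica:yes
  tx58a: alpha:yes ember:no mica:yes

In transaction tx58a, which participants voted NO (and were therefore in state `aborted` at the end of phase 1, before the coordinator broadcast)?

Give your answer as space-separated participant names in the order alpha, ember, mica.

Txn tx58a phase 1: alpha yes -> prepared; ember no -> aborted; mica yes -> prepared

Answer: ember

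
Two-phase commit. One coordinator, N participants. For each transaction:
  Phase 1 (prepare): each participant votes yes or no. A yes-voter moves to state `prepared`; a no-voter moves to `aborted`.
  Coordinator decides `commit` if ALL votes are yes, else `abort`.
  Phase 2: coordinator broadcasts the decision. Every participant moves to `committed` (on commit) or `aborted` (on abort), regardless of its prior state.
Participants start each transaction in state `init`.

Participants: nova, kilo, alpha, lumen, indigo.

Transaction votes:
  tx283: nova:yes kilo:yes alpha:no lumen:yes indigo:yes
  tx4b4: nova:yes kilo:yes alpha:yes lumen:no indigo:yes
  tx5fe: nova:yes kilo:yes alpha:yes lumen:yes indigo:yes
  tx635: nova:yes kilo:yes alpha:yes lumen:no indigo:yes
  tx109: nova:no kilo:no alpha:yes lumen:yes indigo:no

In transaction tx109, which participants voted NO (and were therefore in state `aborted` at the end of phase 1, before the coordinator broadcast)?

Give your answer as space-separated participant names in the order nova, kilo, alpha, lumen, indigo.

Txn tx109 phase 1: nova no -> aborted; kilo no -> aborted; alpha yes -> prepared; lumen yes -> prepared; indigo no -> aborted

Answer: nova kilo indigo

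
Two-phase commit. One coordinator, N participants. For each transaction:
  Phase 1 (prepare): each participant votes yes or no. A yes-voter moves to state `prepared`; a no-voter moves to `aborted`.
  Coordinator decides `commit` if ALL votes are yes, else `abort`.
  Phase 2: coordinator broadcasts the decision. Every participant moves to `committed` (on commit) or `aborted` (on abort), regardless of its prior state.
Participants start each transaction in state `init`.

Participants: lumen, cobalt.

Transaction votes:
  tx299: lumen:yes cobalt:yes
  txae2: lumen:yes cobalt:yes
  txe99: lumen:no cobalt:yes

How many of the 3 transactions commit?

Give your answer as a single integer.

tx299: all yes -> commit (commits=1)
txae2: all yes -> commit (commits=2)
txe99: no from lumen -> abort (commits=2)

Answer: 2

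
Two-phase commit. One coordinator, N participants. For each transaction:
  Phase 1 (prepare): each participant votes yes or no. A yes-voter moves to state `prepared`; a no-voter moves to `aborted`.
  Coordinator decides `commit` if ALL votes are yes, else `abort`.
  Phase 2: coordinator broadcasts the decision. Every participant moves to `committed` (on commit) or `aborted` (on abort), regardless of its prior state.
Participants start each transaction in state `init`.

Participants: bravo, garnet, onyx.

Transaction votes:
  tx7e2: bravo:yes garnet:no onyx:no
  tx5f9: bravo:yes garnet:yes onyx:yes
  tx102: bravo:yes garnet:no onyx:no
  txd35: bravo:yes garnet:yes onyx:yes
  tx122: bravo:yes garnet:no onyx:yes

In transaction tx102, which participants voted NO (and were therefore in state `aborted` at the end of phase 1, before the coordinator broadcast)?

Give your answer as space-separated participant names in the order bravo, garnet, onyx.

Answer: garnet onyx

Derivation:
Txn tx102 phase 1: bravo yes -> prepared; garnet no -> aborted; onyx no -> aborted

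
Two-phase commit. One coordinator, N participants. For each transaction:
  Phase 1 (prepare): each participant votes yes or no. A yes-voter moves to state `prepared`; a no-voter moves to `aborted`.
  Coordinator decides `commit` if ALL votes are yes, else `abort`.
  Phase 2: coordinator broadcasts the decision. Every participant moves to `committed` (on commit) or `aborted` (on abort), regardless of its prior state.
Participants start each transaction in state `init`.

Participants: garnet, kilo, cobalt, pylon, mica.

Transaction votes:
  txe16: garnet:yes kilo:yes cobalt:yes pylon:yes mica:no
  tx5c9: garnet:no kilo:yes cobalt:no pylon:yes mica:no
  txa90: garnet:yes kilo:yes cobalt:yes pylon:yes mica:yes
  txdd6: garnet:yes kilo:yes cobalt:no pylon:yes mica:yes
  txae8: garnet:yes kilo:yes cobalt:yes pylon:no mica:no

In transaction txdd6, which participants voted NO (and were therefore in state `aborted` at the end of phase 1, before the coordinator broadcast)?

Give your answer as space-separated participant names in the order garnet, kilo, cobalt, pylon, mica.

Answer: cobalt

Derivation:
Txn txdd6 phase 1: garnet yes -> prepared; kilo yes -> prepared; cobalt no -> aborted; pylon yes -> prepared; mica yes -> prepared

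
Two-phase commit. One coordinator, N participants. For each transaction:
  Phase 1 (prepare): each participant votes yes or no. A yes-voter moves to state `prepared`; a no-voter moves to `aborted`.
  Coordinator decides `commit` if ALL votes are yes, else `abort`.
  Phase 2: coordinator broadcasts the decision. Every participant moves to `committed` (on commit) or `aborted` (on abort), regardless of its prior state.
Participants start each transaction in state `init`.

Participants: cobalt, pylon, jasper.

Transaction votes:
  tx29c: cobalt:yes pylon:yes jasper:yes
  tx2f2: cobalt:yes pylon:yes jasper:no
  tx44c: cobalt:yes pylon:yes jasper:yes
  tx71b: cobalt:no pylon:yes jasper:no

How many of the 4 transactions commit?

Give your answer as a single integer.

Answer: 2

Derivation:
tx29c: all yes -> commit (commits=1)
tx2f2: no from jasper -> abort (commits=1)
tx44c: all yes -> commit (commits=2)
tx71b: no from cobalt, jasper -> abort (commits=2)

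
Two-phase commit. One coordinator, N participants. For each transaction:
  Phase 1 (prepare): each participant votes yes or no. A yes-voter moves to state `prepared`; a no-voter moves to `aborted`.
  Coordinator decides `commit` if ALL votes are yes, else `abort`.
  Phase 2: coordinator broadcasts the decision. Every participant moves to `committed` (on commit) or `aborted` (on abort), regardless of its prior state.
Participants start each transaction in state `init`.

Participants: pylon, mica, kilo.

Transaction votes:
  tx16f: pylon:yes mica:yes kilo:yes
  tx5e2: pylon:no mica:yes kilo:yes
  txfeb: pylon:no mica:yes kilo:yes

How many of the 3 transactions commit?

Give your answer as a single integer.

tx16f: all yes -> commit (commits=1)
tx5e2: no from pylon -> abort (commits=1)
txfeb: no from pylon -> abort (commits=1)

Answer: 1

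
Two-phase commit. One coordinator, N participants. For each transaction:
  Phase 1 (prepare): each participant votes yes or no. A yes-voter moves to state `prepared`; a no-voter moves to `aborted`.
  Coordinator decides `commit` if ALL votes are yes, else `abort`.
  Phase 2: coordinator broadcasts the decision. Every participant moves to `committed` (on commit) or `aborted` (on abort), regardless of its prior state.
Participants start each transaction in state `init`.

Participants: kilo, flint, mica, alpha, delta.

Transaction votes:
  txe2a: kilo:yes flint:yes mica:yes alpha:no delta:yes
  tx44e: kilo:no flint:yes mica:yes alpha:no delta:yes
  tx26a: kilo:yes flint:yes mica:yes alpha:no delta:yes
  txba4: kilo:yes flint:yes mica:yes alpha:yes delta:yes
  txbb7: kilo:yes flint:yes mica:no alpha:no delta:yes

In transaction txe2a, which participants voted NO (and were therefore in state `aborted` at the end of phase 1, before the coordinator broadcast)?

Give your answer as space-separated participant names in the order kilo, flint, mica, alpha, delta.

Txn txe2a phase 1: kilo yes -> prepared; flint yes -> prepared; mica yes -> prepared; alpha no -> aborted; delta yes -> prepared

Answer: alpha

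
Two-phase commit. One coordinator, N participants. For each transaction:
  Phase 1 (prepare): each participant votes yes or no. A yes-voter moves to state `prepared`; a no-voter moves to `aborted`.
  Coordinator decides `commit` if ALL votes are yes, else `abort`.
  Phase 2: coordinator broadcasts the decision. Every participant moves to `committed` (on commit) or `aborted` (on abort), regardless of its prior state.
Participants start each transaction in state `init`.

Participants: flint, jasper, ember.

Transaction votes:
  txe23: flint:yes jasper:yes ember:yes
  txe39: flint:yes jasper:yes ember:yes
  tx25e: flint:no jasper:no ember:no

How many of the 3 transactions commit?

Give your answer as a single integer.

txe23: all yes -> commit (commits=1)
txe39: all yes -> commit (commits=2)
tx25e: no from flint, jasper, ember -> abort (commits=2)

Answer: 2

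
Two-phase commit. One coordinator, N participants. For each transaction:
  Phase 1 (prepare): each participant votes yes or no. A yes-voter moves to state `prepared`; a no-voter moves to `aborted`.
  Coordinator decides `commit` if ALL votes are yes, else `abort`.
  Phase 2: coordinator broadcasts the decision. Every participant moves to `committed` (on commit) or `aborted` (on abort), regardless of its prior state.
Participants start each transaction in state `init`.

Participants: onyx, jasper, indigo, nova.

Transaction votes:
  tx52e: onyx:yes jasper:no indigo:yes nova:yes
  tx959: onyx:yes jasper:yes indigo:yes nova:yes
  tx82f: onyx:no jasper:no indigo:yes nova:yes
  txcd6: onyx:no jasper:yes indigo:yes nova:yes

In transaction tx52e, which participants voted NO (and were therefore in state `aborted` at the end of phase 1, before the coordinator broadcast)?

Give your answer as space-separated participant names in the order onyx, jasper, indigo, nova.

Answer: jasper

Derivation:
Txn tx52e phase 1: onyx yes -> prepared; jasper no -> aborted; indigo yes -> prepared; nova yes -> prepared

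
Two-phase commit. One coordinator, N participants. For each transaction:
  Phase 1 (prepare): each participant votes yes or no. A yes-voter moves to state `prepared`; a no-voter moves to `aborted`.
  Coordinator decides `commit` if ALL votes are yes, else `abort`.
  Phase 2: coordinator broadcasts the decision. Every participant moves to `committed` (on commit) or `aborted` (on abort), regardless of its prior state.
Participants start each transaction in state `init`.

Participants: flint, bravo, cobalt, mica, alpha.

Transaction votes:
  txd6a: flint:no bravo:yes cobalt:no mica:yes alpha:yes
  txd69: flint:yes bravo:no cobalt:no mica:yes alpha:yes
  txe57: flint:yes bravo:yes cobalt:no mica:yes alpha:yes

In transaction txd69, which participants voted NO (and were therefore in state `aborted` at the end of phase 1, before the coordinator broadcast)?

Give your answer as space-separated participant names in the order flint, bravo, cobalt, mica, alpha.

Txn txd69 phase 1: flint yes -> prepared; bravo no -> aborted; cobalt no -> aborted; mica yes -> prepared; alpha yes -> prepared

Answer: bravo cobalt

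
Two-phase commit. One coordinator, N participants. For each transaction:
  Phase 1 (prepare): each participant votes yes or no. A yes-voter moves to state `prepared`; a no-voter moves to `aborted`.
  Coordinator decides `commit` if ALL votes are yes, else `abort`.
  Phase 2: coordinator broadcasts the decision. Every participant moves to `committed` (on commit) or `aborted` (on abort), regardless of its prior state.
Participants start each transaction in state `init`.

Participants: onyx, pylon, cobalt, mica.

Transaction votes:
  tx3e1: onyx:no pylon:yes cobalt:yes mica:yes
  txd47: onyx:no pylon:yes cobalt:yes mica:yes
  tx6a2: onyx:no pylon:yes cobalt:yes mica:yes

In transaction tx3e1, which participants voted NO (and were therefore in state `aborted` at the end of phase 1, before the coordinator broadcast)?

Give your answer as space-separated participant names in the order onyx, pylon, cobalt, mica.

Answer: onyx

Derivation:
Txn tx3e1 phase 1: onyx no -> aborted; pylon yes -> prepared; cobalt yes -> prepared; mica yes -> prepared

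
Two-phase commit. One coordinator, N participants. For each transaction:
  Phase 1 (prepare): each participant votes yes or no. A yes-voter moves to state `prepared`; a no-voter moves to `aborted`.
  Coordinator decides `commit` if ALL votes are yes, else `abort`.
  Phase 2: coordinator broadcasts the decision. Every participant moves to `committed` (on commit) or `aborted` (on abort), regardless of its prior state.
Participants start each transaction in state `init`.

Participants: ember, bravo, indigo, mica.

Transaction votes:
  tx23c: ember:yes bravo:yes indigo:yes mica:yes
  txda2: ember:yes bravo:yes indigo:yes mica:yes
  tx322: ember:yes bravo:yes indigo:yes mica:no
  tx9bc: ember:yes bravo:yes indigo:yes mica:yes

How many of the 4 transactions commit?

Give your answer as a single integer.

tx23c: all yes -> commit (commits=1)
txda2: all yes -> commit (commits=2)
tx322: no from mica -> abort (commits=2)
tx9bc: all yes -> commit (commits=3)

Answer: 3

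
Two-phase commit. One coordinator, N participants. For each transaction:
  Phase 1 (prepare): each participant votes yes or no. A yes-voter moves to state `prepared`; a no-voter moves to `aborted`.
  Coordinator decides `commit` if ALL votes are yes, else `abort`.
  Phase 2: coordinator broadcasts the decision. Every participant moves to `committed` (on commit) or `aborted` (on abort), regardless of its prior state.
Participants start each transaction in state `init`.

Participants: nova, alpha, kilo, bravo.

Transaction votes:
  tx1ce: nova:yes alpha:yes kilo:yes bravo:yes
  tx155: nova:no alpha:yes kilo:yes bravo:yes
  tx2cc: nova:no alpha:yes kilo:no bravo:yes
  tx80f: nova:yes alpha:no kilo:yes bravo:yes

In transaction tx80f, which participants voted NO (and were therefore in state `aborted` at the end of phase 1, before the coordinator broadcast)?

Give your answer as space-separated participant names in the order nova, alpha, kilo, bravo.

Txn tx80f phase 1: nova yes -> prepared; alpha no -> aborted; kilo yes -> prepared; bravo yes -> prepared

Answer: alpha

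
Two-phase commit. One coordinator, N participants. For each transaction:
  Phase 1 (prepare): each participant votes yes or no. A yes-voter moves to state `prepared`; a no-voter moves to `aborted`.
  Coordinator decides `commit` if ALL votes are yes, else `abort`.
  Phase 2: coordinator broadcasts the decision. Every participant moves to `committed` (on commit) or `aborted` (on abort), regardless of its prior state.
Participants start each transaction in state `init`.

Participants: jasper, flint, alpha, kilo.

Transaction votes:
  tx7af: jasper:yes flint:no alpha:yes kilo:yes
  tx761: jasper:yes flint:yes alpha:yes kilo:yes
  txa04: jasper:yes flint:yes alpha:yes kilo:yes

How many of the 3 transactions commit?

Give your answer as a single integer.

Answer: 2

Derivation:
tx7af: no from flint -> abort (commits=0)
tx761: all yes -> commit (commits=1)
txa04: all yes -> commit (commits=2)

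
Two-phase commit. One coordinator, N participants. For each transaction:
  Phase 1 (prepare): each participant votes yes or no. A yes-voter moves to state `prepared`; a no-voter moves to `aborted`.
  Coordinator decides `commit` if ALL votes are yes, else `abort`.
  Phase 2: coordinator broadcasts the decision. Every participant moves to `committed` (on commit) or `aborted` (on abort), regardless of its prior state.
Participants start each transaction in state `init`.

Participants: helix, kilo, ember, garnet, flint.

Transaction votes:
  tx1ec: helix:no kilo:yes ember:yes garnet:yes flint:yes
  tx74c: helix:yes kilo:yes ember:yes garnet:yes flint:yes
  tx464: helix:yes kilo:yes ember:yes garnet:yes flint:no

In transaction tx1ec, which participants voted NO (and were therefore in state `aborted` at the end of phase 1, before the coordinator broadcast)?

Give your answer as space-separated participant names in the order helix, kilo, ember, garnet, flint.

Answer: helix

Derivation:
Txn tx1ec phase 1: helix no -> aborted; kilo yes -> prepared; ember yes -> prepared; garnet yes -> prepared; flint yes -> prepared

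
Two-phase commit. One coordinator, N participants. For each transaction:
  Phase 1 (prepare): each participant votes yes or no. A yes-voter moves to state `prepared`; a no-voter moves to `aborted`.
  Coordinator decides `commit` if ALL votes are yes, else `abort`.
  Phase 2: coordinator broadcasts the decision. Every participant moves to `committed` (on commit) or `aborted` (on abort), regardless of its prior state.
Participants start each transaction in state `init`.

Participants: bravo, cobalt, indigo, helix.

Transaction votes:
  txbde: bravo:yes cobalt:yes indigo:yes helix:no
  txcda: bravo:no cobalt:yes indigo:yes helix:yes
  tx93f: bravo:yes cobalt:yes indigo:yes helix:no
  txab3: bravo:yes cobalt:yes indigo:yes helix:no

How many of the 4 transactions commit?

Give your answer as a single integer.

Answer: 0

Derivation:
txbde: no from helix -> abort (commits=0)
txcda: no from bravo -> abort (commits=0)
tx93f: no from helix -> abort (commits=0)
txab3: no from helix -> abort (commits=0)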